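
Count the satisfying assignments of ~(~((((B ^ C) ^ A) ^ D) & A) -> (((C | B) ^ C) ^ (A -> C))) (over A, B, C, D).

3

A  B  C  D  |  φ
T  T  T  T  |  F
T  T  T  F  |  F
T  T  F  T  |  F
T  T  F  F  |  F
T  F  T  T  |  F
T  F  T  F  |  F
T  F  F  T  |  T
T  F  F  F  |  F
F  T  T  T  |  F
F  T  T  F  |  F
F  T  F  T  |  T
F  T  F  F  |  T
F  F  T  T  |  F
F  F  T  F  |  F
F  F  F  T  |  F
F  F  F  F  |  F
The formula is true on 3 of the 16 rows.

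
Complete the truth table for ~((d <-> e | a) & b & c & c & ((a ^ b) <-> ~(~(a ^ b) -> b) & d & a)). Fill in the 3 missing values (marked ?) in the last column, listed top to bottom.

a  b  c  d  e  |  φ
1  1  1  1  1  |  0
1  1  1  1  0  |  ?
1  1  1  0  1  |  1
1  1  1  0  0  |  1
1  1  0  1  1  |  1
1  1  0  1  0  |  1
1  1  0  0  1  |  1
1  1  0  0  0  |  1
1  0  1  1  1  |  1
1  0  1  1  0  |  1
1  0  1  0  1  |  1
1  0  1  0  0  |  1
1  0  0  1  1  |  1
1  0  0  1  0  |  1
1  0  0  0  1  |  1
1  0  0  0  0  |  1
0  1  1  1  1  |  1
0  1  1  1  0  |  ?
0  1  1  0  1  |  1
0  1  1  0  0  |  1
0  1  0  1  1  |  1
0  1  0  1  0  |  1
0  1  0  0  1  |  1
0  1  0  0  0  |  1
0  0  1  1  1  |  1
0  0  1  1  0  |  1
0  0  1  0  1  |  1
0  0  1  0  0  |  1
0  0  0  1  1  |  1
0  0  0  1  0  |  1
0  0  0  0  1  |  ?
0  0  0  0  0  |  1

0, 1, 1

Row a=1, b=1, c=1, d=1, e=0: ((d <-> e | a) & b & c & c) = 1, ((a ^ b) <-> ~(~(a ^ b) -> b) & d & a) = 1, ((d <-> e | a) & b & c & c & ((a ^ b) <-> ~(~(a ^ b) -> b) & d & a)) = 1, so the formula = 0.
Row a=0, b=1, c=1, d=1, e=0: ((d <-> e | a) & b & c & c) = 0, ((a ^ b) <-> ~(~(a ^ b) -> b) & d & a) = 0, ((d <-> e | a) & b & c & c & ((a ^ b) <-> ~(~(a ^ b) -> b) & d & a)) = 0, so the formula = 1.
Row a=0, b=0, c=0, d=0, e=1: ((d <-> e | a) & b & c & c) = 0, ((a ^ b) <-> ~(~(a ^ b) -> b) & d & a) = 1, ((d <-> e | a) & b & c & c & ((a ^ b) <-> ~(~(a ^ b) -> b) & d & a)) = 0, so the formula = 1.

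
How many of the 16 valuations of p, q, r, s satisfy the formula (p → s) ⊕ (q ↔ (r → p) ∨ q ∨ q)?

p | q | r | s || φ
0 | 0 | 0 | 0 || 1
0 | 0 | 0 | 1 || 1
0 | 0 | 1 | 0 || 0
0 | 0 | 1 | 1 || 0
0 | 1 | 0 | 0 || 0
0 | 1 | 0 | 1 || 0
0 | 1 | 1 | 0 || 0
0 | 1 | 1 | 1 || 0
1 | 0 | 0 | 0 || 0
1 | 0 | 0 | 1 || 1
1 | 0 | 1 | 0 || 0
1 | 0 | 1 | 1 || 1
1 | 1 | 0 | 0 || 1
1 | 1 | 0 | 1 || 0
1 | 1 | 1 | 0 || 1
1 | 1 | 1 | 1 || 0
The formula is true on 6 of the 16 rows.

6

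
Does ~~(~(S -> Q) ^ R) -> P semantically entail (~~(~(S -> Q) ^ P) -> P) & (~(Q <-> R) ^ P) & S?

  P   |   Q   |   R   |   S   |   φ   |   ψ  
----- | ----- | ----- | ----- | ----- | -----
False | False | False | False |  True | False
False | False | False |  True | False | False
False | False |  True | False | False | False
False | False |  True |  True |  True | False
False |  True | False | False |  True | False
False |  True | False |  True |  True |  True
False |  True |  True | False | False | False
False |  True |  True |  True | False | False
 True | False | False | False |  True | False
 True | False | False |  True |  True |  True
 True | False |  True | False |  True | False
 True | False |  True |  True |  True | False
 True |  True | False | False |  True | False
 True |  True | False |  True |  True | False
 True |  True |  True | False |  True | False
 True |  True |  True |  True |  True |  True
At P=False, Q=False, R=False, S=False we have φ true but ψ false, so φ does not entail ψ.

no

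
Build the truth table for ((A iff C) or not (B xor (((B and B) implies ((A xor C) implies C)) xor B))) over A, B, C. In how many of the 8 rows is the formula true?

5

A | B | C | (A iff C) | (B and B) | (A xor C) | ((A xor C) implies C) | φ
- | - | - | --------- | --------- | --------- | --------------------- | -
T | T | T |     T     |     T     |     F     |           T           | T
T | T | F |     F     |     T     |     T     |           F           | T
T | F | T |     T     |     F     |     F     |           T           | T
T | F | F |     F     |     F     |     T     |           F           | F
F | T | T |     F     |     T     |     T     |           T           | F
F | T | F |     T     |     T     |     F     |           T           | T
F | F | T |     F     |     F     |     T     |           T           | F
F | F | F |     T     |     F     |     F     |           T           | T
The formula is true on 5 of the 8 rows.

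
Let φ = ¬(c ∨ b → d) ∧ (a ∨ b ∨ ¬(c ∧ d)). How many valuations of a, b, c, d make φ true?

a | b | c | d || φ
1 | 1 | 1 | 1 || 0
1 | 1 | 1 | 0 || 1
1 | 1 | 0 | 1 || 0
1 | 1 | 0 | 0 || 1
1 | 0 | 1 | 1 || 0
1 | 0 | 1 | 0 || 1
1 | 0 | 0 | 1 || 0
1 | 0 | 0 | 0 || 0
0 | 1 | 1 | 1 || 0
0 | 1 | 1 | 0 || 1
0 | 1 | 0 | 1 || 0
0 | 1 | 0 | 0 || 1
0 | 0 | 1 | 1 || 0
0 | 0 | 1 | 0 || 1
0 | 0 | 0 | 1 || 0
0 | 0 | 0 | 0 || 0
The formula is true on 6 of the 16 rows.

6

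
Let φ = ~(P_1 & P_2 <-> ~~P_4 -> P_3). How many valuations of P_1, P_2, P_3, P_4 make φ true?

P_1 | P_2 | P_3 | P_4 | (P_1 & P_2) | ~P_4 | ~~P_4 | (~~P_4 -> P_3) | ~((P_1 & P_2) <-> (~~P_4 -> P_3))
--- | --- | --- | --- | ----------- | ---- | ----- | -------------- | ---------------------------------
 F  |  F  |  F  |  F  |      F      |  T   |   F   |       T        |                 T                
 F  |  F  |  F  |  T  |      F      |  F   |   T   |       F        |                 F                
 F  |  F  |  T  |  F  |      F      |  T   |   F   |       T        |                 T                
 F  |  F  |  T  |  T  |      F      |  F   |   T   |       T        |                 T                
 F  |  T  |  F  |  F  |      F      |  T   |   F   |       T        |                 T                
 F  |  T  |  F  |  T  |      F      |  F   |   T   |       F        |                 F                
 F  |  T  |  T  |  F  |      F      |  T   |   F   |       T        |                 T                
 F  |  T  |  T  |  T  |      F      |  F   |   T   |       T        |                 T                
 T  |  F  |  F  |  F  |      F      |  T   |   F   |       T        |                 T                
 T  |  F  |  F  |  T  |      F      |  F   |   T   |       F        |                 F                
 T  |  F  |  T  |  F  |      F      |  T   |   F   |       T        |                 T                
 T  |  F  |  T  |  T  |      F      |  F   |   T   |       T        |                 T                
 T  |  T  |  F  |  F  |      T      |  T   |   F   |       T        |                 F                
 T  |  T  |  F  |  T  |      T      |  F   |   T   |       F        |                 T                
 T  |  T  |  T  |  F  |      T      |  T   |   F   |       T        |                 F                
 T  |  T  |  T  |  T  |      T      |  F   |   T   |       T        |                 F                
The formula is true on 10 of the 16 rows.

10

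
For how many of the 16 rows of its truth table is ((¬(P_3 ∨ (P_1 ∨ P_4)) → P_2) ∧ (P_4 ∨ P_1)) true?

12

P_1 | P_2 | P_3 | P_4 | φ
--- | --- | --- | --- | -
 F  |  F  |  F  |  F  | F
 F  |  F  |  F  |  T  | T
 F  |  F  |  T  |  F  | F
 F  |  F  |  T  |  T  | T
 F  |  T  |  F  |  F  | F
 F  |  T  |  F  |  T  | T
 F  |  T  |  T  |  F  | F
 F  |  T  |  T  |  T  | T
 T  |  F  |  F  |  F  | T
 T  |  F  |  F  |  T  | T
 T  |  F  |  T  |  F  | T
 T  |  F  |  T  |  T  | T
 T  |  T  |  F  |  F  | T
 T  |  T  |  F  |  T  | T
 T  |  T  |  T  |  F  | T
 T  |  T  |  T  |  T  | T
The formula is true on 12 of the 16 rows.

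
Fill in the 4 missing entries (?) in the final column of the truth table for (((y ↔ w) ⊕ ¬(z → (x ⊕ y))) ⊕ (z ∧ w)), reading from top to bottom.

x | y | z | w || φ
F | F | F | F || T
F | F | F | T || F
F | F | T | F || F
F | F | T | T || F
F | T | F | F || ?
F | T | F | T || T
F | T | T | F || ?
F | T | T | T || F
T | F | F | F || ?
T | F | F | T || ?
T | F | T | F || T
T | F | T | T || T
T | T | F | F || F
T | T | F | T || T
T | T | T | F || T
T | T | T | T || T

F, F, T, F

Row x=F, y=T, z=F, w=F: ((y ↔ w) ⊕ ¬(z → (x ⊕ y))) = F, (z ∧ w) = F, so the formula = F.
Row x=F, y=T, z=T, w=F: ((y ↔ w) ⊕ ¬(z → (x ⊕ y))) = F, (z ∧ w) = F, so the formula = F.
Row x=T, y=F, z=F, w=F: ((y ↔ w) ⊕ ¬(z → (x ⊕ y))) = T, (z ∧ w) = F, so the formula = T.
Row x=T, y=F, z=F, w=T: ((y ↔ w) ⊕ ¬(z → (x ⊕ y))) = F, (z ∧ w) = F, so the formula = F.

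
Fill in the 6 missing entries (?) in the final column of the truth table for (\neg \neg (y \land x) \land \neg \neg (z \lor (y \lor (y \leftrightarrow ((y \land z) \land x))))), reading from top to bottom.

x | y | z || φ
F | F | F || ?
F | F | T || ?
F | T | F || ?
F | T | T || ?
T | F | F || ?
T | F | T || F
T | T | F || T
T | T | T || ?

Row x=F, y=F, z=F: \neg \neg (y \land x) = F, \neg \neg (z \lor (y \lor (y \leftrightarrow ((y \land z) \land x)))) = T, so the formula = F.
Row x=F, y=F, z=T: \neg \neg (y \land x) = F, \neg \neg (z \lor (y \lor (y \leftrightarrow ((y \land z) \land x)))) = T, so the formula = F.
Row x=F, y=T, z=F: \neg \neg (y \land x) = F, \neg \neg (z \lor (y \lor (y \leftrightarrow ((y \land z) \land x)))) = T, so the formula = F.
Row x=F, y=T, z=T: \neg \neg (y \land x) = F, \neg \neg (z \lor (y \lor (y \leftrightarrow ((y \land z) \land x)))) = T, so the formula = F.
Row x=T, y=F, z=F: \neg \neg (y \land x) = F, \neg \neg (z \lor (y \lor (y \leftrightarrow ((y \land z) \land x)))) = T, so the formula = F.
Row x=T, y=T, z=T: \neg \neg (y \land x) = T, \neg \neg (z \lor (y \lor (y \leftrightarrow ((y \land z) \land x)))) = T, so the formula = T.

F, F, F, F, F, T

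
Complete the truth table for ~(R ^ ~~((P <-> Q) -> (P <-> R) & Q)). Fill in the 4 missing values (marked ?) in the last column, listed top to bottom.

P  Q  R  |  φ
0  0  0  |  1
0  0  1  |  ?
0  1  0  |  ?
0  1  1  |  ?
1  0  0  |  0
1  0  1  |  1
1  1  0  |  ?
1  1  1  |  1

Row P=0, Q=0, R=1: ~~((P <-> Q) -> (P <-> R) & Q) = 0, (R ^ ~~((P <-> Q) -> (P <-> R) & Q)) = 1, so the formula = 0.
Row P=0, Q=1, R=0: ~~((P <-> Q) -> (P <-> R) & Q) = 1, (R ^ ~~((P <-> Q) -> (P <-> R) & Q)) = 1, so the formula = 0.
Row P=0, Q=1, R=1: ~~((P <-> Q) -> (P <-> R) & Q) = 1, (R ^ ~~((P <-> Q) -> (P <-> R) & Q)) = 0, so the formula = 1.
Row P=1, Q=1, R=0: ~~((P <-> Q) -> (P <-> R) & Q) = 0, (R ^ ~~((P <-> Q) -> (P <-> R) & Q)) = 0, so the formula = 1.

0, 0, 1, 1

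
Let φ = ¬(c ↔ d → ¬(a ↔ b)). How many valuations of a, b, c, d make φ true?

8

a | b | c | d || ¬(c ↔ (d → ¬(a ↔ b)))
1 | 1 | 1 | 1 ||           1          
1 | 1 | 1 | 0 ||           0          
1 | 1 | 0 | 1 ||           0          
1 | 1 | 0 | 0 ||           1          
1 | 0 | 1 | 1 ||           0          
1 | 0 | 1 | 0 ||           0          
1 | 0 | 0 | 1 ||           1          
1 | 0 | 0 | 0 ||           1          
0 | 1 | 1 | 1 ||           0          
0 | 1 | 1 | 0 ||           0          
0 | 1 | 0 | 1 ||           1          
0 | 1 | 0 | 0 ||           1          
0 | 0 | 1 | 1 ||           1          
0 | 0 | 1 | 0 ||           0          
0 | 0 | 0 | 1 ||           0          
0 | 0 | 0 | 0 ||           1          
The formula is true on 8 of the 16 rows.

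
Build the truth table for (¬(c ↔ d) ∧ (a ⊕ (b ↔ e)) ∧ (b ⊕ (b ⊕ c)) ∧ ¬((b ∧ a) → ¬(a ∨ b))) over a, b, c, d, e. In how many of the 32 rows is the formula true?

1

  a   |   b   |   c   |   d   |   e   ||   φ  
 True |  True |  True |  True |  True || False
 True |  True |  True |  True | False || False
 True |  True |  True | False |  True || False
 True |  True |  True | False | False ||  True
 True |  True | False |  True |  True || False
 True |  True | False |  True | False || False
 True |  True | False | False |  True || False
 True |  True | False | False | False || False
 True | False |  True |  True |  True || False
 True | False |  True |  True | False || False
 True | False |  True | False |  True || False
 True | False |  True | False | False || False
 True | False | False |  True |  True || False
 True | False | False |  True | False || False
 True | False | False | False |  True || False
 True | False | False | False | False || False
False |  True |  True |  True |  True || False
False |  True |  True |  True | False || False
False |  True |  True | False |  True || False
False |  True |  True | False | False || False
False |  True | False |  True |  True || False
False |  True | False |  True | False || False
False |  True | False | False |  True || False
False |  True | False | False | False || False
False | False |  True |  True |  True || False
False | False |  True |  True | False || False
False | False |  True | False |  True || False
False | False |  True | False | False || False
False | False | False |  True |  True || False
False | False | False |  True | False || False
False | False | False | False |  True || False
False | False | False | False | False || False
The formula is true on 1 of the 32 rows.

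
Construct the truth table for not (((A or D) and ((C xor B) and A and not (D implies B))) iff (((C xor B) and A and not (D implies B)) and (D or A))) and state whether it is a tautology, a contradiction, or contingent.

contradiction

A | B | C | D || (A or D) | (C xor B) | (D implies B) | not (D implies B) | (D or A) | φ
0 | 0 | 0 | 0 ||    0     |     0     |       1       |         0         |    0     | 0
0 | 0 | 0 | 1 ||    1     |     0     |       0       |         1         |    1     | 0
0 | 0 | 1 | 0 ||    0     |     1     |       1       |         0         |    0     | 0
0 | 0 | 1 | 1 ||    1     |     1     |       0       |         1         |    1     | 0
0 | 1 | 0 | 0 ||    0     |     1     |       1       |         0         |    0     | 0
0 | 1 | 0 | 1 ||    1     |     1     |       1       |         0         |    1     | 0
0 | 1 | 1 | 0 ||    0     |     0     |       1       |         0         |    0     | 0
0 | 1 | 1 | 1 ||    1     |     0     |       1       |         0         |    1     | 0
1 | 0 | 0 | 0 ||    1     |     0     |       1       |         0         |    1     | 0
1 | 0 | 0 | 1 ||    1     |     0     |       0       |         1         |    1     | 0
1 | 0 | 1 | 0 ||    1     |     1     |       1       |         0         |    1     | 0
1 | 0 | 1 | 1 ||    1     |     1     |       0       |         1         |    1     | 0
1 | 1 | 0 | 0 ||    1     |     1     |       1       |         0         |    1     | 0
1 | 1 | 0 | 1 ||    1     |     1     |       1       |         0         |    1     | 0
1 | 1 | 1 | 0 ||    1     |     0     |       1       |         0         |    1     | 0
1 | 1 | 1 | 1 ||    1     |     0     |       1       |         0         |    1     | 0
Every row is 0, so the formula is a contradiction.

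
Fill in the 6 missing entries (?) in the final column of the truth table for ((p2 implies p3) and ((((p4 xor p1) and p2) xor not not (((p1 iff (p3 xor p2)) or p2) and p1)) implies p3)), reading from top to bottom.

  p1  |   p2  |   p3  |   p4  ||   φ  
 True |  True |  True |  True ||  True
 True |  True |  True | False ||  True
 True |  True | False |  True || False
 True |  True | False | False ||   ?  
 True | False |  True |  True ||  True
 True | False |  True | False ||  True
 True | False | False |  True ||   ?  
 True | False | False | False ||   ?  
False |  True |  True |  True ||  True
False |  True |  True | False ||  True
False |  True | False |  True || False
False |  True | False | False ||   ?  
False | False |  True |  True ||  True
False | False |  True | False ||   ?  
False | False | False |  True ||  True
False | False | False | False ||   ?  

False, True, True, False, True, True

Row p1=True, p2=True, p3=False, p4=False: (p2 implies p3) = False, ((((p4 xor p1) and p2) xor not not (((p1 iff (p3 xor p2)) or p2) and p1)) implies p3) = True, so the formula = False.
Row p1=True, p2=False, p3=False, p4=True: (p2 implies p3) = True, ((((p4 xor p1) and p2) xor not not (((p1 iff (p3 xor p2)) or p2) and p1)) implies p3) = True, so the formula = True.
Row p1=True, p2=False, p3=False, p4=False: (p2 implies p3) = True, ((((p4 xor p1) and p2) xor not not (((p1 iff (p3 xor p2)) or p2) and p1)) implies p3) = True, so the formula = True.
Row p1=False, p2=True, p3=False, p4=False: (p2 implies p3) = False, ((((p4 xor p1) and p2) xor not not (((p1 iff (p3 xor p2)) or p2) and p1)) implies p3) = True, so the formula = False.
Row p1=False, p2=False, p3=True, p4=False: (p2 implies p3) = True, ((((p4 xor p1) and p2) xor not not (((p1 iff (p3 xor p2)) or p2) and p1)) implies p3) = True, so the formula = True.
Row p1=False, p2=False, p3=False, p4=False: (p2 implies p3) = True, ((((p4 xor p1) and p2) xor not not (((p1 iff (p3 xor p2)) or p2) and p1)) implies p3) = True, so the formula = True.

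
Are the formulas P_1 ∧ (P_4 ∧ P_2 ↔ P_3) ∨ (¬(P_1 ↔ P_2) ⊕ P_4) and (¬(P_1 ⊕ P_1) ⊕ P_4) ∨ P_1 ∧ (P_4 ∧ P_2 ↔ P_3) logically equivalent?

P_1  P_2  P_3  P_4  |  φ  ψ
 1    1    1    1   |  1  1
 1    1    1    0   |  0  1
 1    1    0    1   |  1  0
 1    1    0    0   |  1  1
 1    0    1    1   |  0  0
 1    0    1    0   |  1  1
 1    0    0    1   |  1  1
 1    0    0    0   |  1  1
 0    1    1    1   |  0  0
 0    1    1    0   |  1  1
 0    1    0    1   |  0  0
 0    1    0    0   |  1  1
 0    0    1    1   |  1  0
 0    0    1    0   |  0  1
 0    0    0    1   |  1  0
 0    0    0    0   |  0  1
The columns differ at P_1=1, P_2=1, P_3=1, P_4=0 (φ=0, ψ=1), so they are not equivalent.

not equivalent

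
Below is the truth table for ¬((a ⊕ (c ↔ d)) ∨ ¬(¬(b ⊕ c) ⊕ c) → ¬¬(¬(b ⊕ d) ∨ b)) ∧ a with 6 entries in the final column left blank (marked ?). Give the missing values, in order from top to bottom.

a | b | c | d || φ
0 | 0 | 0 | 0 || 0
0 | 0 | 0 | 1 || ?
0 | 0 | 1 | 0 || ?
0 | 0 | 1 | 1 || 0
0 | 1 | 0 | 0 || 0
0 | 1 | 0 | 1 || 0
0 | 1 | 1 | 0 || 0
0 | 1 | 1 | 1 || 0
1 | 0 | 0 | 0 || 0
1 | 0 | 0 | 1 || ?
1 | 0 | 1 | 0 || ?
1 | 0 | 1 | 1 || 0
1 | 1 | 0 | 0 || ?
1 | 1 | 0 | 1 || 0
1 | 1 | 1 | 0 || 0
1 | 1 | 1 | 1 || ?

Row a=0, b=0, c=0, d=1: ¬((a ⊕ (c ↔ d)) ∨ ¬(¬(b ⊕ c) ⊕ c) → ¬¬(¬(b ⊕ d) ∨ b)) = 0, so the formula = 0.
Row a=0, b=0, c=1, d=0: ¬((a ⊕ (c ↔ d)) ∨ ¬(¬(b ⊕ c) ⊕ c) → ¬¬(¬(b ⊕ d) ∨ b)) = 0, so the formula = 0.
Row a=1, b=0, c=0, d=1: ¬((a ⊕ (c ↔ d)) ∨ ¬(¬(b ⊕ c) ⊕ c) → ¬¬(¬(b ⊕ d) ∨ b)) = 1, so the formula = 1.
Row a=1, b=0, c=1, d=0: ¬((a ⊕ (c ↔ d)) ∨ ¬(¬(b ⊕ c) ⊕ c) → ¬¬(¬(b ⊕ d) ∨ b)) = 0, so the formula = 0.
Row a=1, b=1, c=0, d=0: ¬((a ⊕ (c ↔ d)) ∨ ¬(¬(b ⊕ c) ⊕ c) → ¬¬(¬(b ⊕ d) ∨ b)) = 0, so the formula = 0.
Row a=1, b=1, c=1, d=1: ¬((a ⊕ (c ↔ d)) ∨ ¬(¬(b ⊕ c) ⊕ c) → ¬¬(¬(b ⊕ d) ∨ b)) = 0, so the formula = 0.

0, 0, 1, 0, 0, 0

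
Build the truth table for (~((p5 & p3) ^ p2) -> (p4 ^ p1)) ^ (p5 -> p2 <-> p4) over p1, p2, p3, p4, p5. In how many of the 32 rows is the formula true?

p1 | p2 | p3 | p4 | p5 || φ
0  | 0  | 0  | 0  | 0  || 0
0  | 0  | 0  | 0  | 1  || 1
0  | 0  | 0  | 1  | 0  || 0
0  | 0  | 0  | 1  | 1  || 1
0  | 0  | 1  | 0  | 0  || 0
0  | 0  | 1  | 0  | 1  || 0
0  | 0  | 1  | 1  | 0  || 0
0  | 0  | 1  | 1  | 1  || 1
0  | 1  | 0  | 0  | 0  || 1
0  | 1  | 0  | 0  | 1  || 1
0  | 1  | 0  | 1  | 0  || 0
0  | 1  | 0  | 1  | 1  || 0
0  | 1  | 1  | 0  | 0  || 1
0  | 1  | 1  | 0  | 1  || 0
0  | 1  | 1  | 1  | 0  || 0
0  | 1  | 1  | 1  | 1  || 0
1  | 0  | 0  | 0  | 0  || 1
1  | 0  | 0  | 0  | 1  || 0
1  | 0  | 0  | 1  | 0  || 1
1  | 0  | 0  | 1  | 1  || 0
1  | 0  | 1  | 0  | 0  || 1
1  | 0  | 1  | 0  | 1  || 0
1  | 0  | 1  | 1  | 0  || 1
1  | 0  | 1  | 1  | 1  || 1
1  | 1  | 0  | 0  | 0  || 1
1  | 1  | 0  | 0  | 1  || 1
1  | 1  | 0  | 1  | 0  || 0
1  | 1  | 0  | 1  | 1  || 0
1  | 1  | 1  | 0  | 0  || 1
1  | 1  | 1  | 0  | 1  || 1
1  | 1  | 1  | 1  | 0  || 0
1  | 1  | 1  | 1  | 1  || 1
The formula is true on 16 of the 32 rows.

16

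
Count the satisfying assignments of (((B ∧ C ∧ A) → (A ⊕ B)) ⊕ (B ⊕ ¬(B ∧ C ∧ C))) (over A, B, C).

3

A | B | C | φ
- | - | - | -
F | F | F | F
F | F | T | F
F | T | F | T
F | T | T | F
T | F | F | F
T | F | T | F
T | T | F | T
T | T | T | T
The formula is true on 3 of the 8 rows.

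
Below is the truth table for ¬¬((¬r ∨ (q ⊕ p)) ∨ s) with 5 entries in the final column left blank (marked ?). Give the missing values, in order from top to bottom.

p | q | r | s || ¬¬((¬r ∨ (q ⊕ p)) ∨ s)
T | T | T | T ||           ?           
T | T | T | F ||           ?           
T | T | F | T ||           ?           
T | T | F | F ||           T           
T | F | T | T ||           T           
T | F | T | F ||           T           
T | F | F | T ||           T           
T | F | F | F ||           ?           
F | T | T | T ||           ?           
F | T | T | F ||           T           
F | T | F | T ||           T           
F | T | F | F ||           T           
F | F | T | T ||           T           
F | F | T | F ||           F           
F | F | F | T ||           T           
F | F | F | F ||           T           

T, F, T, T, T

Row p=T, q=T, r=T, s=T: ((¬r ∨ (q ⊕ p)) ∨ s) = T, ¬((¬r ∨ (q ⊕ p)) ∨ s) = F, so ¬¬((¬r ∨ (q ⊕ p)) ∨ s) = T.
Row p=T, q=T, r=T, s=F: ((¬r ∨ (q ⊕ p)) ∨ s) = F, ¬((¬r ∨ (q ⊕ p)) ∨ s) = T, so ¬¬((¬r ∨ (q ⊕ p)) ∨ s) = F.
Row p=T, q=T, r=F, s=T: ((¬r ∨ (q ⊕ p)) ∨ s) = T, ¬((¬r ∨ (q ⊕ p)) ∨ s) = F, so ¬¬((¬r ∨ (q ⊕ p)) ∨ s) = T.
Row p=T, q=F, r=F, s=F: ((¬r ∨ (q ⊕ p)) ∨ s) = T, ¬((¬r ∨ (q ⊕ p)) ∨ s) = F, so ¬¬((¬r ∨ (q ⊕ p)) ∨ s) = T.
Row p=F, q=T, r=T, s=T: ((¬r ∨ (q ⊕ p)) ∨ s) = T, ¬((¬r ∨ (q ⊕ p)) ∨ s) = F, so ¬¬((¬r ∨ (q ⊕ p)) ∨ s) = T.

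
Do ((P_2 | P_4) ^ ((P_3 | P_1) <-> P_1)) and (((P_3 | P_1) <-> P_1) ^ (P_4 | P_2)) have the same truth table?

equivalent

P_1 | P_2 | P_3 | P_4 || φ | ψ
 T  |  T  |  T  |  T  || F | F
 T  |  T  |  T  |  F  || F | F
 T  |  T  |  F  |  T  || F | F
 T  |  T  |  F  |  F  || F | F
 T  |  F  |  T  |  T  || F | F
 T  |  F  |  T  |  F  || T | T
 T  |  F  |  F  |  T  || F | F
 T  |  F  |  F  |  F  || T | T
 F  |  T  |  T  |  T  || T | T
 F  |  T  |  T  |  F  || T | T
 F  |  T  |  F  |  T  || F | F
 F  |  T  |  F  |  F  || F | F
 F  |  F  |  T  |  T  || T | T
 F  |  F  |  T  |  F  || F | F
 F  |  F  |  F  |  T  || F | F
 F  |  F  |  F  |  F  || T | T
The columns for φ and ψ agree on every row, so they are logically equivalent.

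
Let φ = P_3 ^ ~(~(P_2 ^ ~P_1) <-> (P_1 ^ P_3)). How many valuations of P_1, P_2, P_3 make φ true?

P_1 | P_2 | P_3 | ~P_1 | (P_2 ^ ~P_1) | ~(P_2 ^ ~P_1) | (P_1 ^ P_3) | φ
--- | --- | --- | ---- | ------------ | ------------- | ----------- | -
 1  |  1  |  1  |  0   |      1       |       0       |      0      | 1
 1  |  1  |  0  |  0   |      1       |       0       |      1      | 1
 1  |  0  |  1  |  0   |      0       |       1       |      0      | 0
 1  |  0  |  0  |  0   |      0       |       1       |      1      | 0
 0  |  1  |  1  |  1   |      0       |       1       |      1      | 1
 0  |  1  |  0  |  1   |      0       |       1       |      0      | 1
 0  |  0  |  1  |  1   |      1       |       0       |      1      | 0
 0  |  0  |  0  |  1   |      1       |       0       |      0      | 0
The formula is true on 4 of the 8 rows.

4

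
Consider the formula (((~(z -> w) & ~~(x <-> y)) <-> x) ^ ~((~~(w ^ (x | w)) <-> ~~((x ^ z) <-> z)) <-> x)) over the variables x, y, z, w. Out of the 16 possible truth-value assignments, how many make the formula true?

x | y | z | w || φ
T | T | T | T || F
T | T | T | F || F
T | T | F | T || F
T | T | F | F || T
T | F | T | T || F
T | F | T | F || T
T | F | F | T || F
T | F | F | F || T
F | T | T | T || T
F | T | T | F || T
F | T | F | T || T
F | T | F | F || T
F | F | T | T || T
F | F | T | F || F
F | F | F | T || T
F | F | F | F || T
The formula is true on 10 of the 16 rows.

10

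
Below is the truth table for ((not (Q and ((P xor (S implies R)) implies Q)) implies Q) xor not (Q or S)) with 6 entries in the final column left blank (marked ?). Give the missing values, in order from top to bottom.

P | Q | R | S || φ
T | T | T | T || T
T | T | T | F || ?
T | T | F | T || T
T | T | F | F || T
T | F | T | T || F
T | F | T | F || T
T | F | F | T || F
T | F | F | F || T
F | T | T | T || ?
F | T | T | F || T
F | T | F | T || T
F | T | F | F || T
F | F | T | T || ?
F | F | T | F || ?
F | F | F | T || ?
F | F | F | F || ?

T, T, F, T, F, T

Row P=T, Q=T, R=T, S=F: (not (Q and ((P xor (S implies R)) implies Q)) implies Q) = T, not (Q or S) = F, so the formula = T.
Row P=F, Q=T, R=T, S=T: (not (Q and ((P xor (S implies R)) implies Q)) implies Q) = T, not (Q or S) = F, so the formula = T.
Row P=F, Q=F, R=T, S=T: (not (Q and ((P xor (S implies R)) implies Q)) implies Q) = F, not (Q or S) = F, so the formula = F.
Row P=F, Q=F, R=T, S=F: (not (Q and ((P xor (S implies R)) implies Q)) implies Q) = F, not (Q or S) = T, so the formula = T.
Row P=F, Q=F, R=F, S=T: (not (Q and ((P xor (S implies R)) implies Q)) implies Q) = F, not (Q or S) = F, so the formula = F.
Row P=F, Q=F, R=F, S=F: (not (Q and ((P xor (S implies R)) implies Q)) implies Q) = F, not (Q or S) = T, so the formula = T.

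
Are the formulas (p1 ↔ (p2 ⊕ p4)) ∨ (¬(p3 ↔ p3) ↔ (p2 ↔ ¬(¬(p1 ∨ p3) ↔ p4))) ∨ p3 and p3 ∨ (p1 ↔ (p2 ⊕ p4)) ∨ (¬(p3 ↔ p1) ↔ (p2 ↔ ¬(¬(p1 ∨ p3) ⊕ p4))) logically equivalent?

p1 | p2 | p3 | p4 || φ | ψ
1  | 1  | 1  | 1  || 1 | 1
1  | 1  | 1  | 0  || 1 | 1
1  | 1  | 0  | 1  || 0 | 0
1  | 1  | 0  | 0  || 1 | 1
1  | 0  | 1  | 1  || 1 | 1
1  | 0  | 1  | 0  || 1 | 1
1  | 0  | 0  | 1  || 1 | 1
1  | 0  | 0  | 0  || 0 | 0
0  | 1  | 1  | 1  || 1 | 1
0  | 1  | 1  | 0  || 1 | 1
0  | 1  | 0  | 1  || 1 | 1
0  | 1  | 0  | 0  || 0 | 1
0  | 0  | 1  | 1  || 1 | 1
0  | 0  | 1  | 0  || 1 | 1
0  | 0  | 0  | 1  || 0 | 1
0  | 0  | 0  | 0  || 1 | 1
The columns differ at p1=0, p2=1, p3=0, p4=0 (φ=0, ψ=1), so they are not equivalent.

not equivalent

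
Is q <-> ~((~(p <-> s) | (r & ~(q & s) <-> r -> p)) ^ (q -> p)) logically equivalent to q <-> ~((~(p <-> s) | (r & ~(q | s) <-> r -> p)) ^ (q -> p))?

p | q | r | s | φ | ψ
- | - | - | - | - | -
T | T | T | T | F | F
T | T | T | F | T | T
T | T | F | T | F | F
T | T | F | F | T | T
T | F | T | T | F | T
T | F | T | F | F | F
T | F | F | T | T | T
T | F | F | F | F | F
F | T | T | T | F | F
F | T | T | F | T | F
F | T | F | T | F | F
F | T | F | F | T | T
F | F | T | T | F | F
F | F | T | F | T | T
F | F | F | T | F | F
F | F | F | F | T | T
The columns differ at p=T, q=F, r=T, s=T (φ=F, ψ=T), so they are not equivalent.

not equivalent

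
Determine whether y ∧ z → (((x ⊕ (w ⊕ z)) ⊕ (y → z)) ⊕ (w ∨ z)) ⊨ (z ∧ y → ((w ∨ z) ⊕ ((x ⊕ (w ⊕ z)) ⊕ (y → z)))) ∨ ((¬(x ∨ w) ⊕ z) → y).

x | y | z | w | φ | ψ
- | - | - | - | - | -
F | F | F | F | T | T
F | F | F | T | T | T
F | F | T | F | T | T
F | F | T | T | T | T
F | T | F | F | T | T
F | T | F | T | T | T
F | T | T | F | T | T
F | T | T | T | F | T
T | F | F | F | T | T
T | F | F | T | T | T
T | F | T | F | T | T
T | F | T | T | T | T
T | T | F | F | T | T
T | T | F | T | T | T
T | T | T | F | F | T
T | T | T | T | T | T
In every row where φ is true, ψ is also true, so φ ⊨ ψ.

yes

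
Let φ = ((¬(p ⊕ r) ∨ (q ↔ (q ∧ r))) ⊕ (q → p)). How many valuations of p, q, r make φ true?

p | q | r || (p ⊕ r) | ¬(p ⊕ r) | (q ∧ r) | (q ↔ (q ∧ r)) | (¬(p ⊕ r) ∨ (q ↔ (q ∧ r))) | (q → p) | φ
1 | 1 | 1 ||    0    |    1     |    1    |       1       |             1              |    1    | 0
1 | 1 | 0 ||    1    |    0     |    0    |       0       |             0              |    1    | 1
1 | 0 | 1 ||    0    |    1     |    0    |       1       |             1              |    1    | 0
1 | 0 | 0 ||    1    |    0     |    0    |       1       |             1              |    1    | 0
0 | 1 | 1 ||    1    |    0     |    1    |       1       |             1              |    0    | 1
0 | 1 | 0 ||    0    |    1     |    0    |       0       |             1              |    0    | 1
0 | 0 | 1 ||    1    |    0     |    0    |       1       |             1              |    1    | 0
0 | 0 | 0 ||    0    |    1     |    0    |       1       |             1              |    1    | 0
The formula is true on 3 of the 8 rows.

3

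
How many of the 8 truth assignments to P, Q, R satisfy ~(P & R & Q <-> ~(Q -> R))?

3

P | Q | R || (P & R) | ((P & R) & Q) | (Q -> R) | ~(Q -> R) | ~(((P & R) & Q) <-> ~(Q -> R))
F | F | F ||    F    |       F       |    T     |     F     |               F               
F | F | T ||    F    |       F       |    T     |     F     |               F               
F | T | F ||    F    |       F       |    F     |     T     |               T               
F | T | T ||    F    |       F       |    T     |     F     |               F               
T | F | F ||    F    |       F       |    T     |     F     |               F               
T | F | T ||    T    |       F       |    T     |     F     |               F               
T | T | F ||    F    |       F       |    F     |     T     |               T               
T | T | T ||    T    |       T       |    T     |     F     |               T               
The formula is true on 3 of the 8 rows.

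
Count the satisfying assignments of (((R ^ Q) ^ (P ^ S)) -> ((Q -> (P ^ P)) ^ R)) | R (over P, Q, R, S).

14

P | Q | R | S | (R ^ Q) | (P ^ S) | ((R ^ Q) ^ (P ^ S)) | (P ^ P) | (Q -> (P ^ P)) | ((Q -> (P ^ P)) ^ R) | φ
- | - | - | - | ------- | ------- | ------------------- | ------- | -------------- | -------------------- | -
T | T | T | T |    F    |    F    |          F          |    F    |       F        |          T           | T
T | T | T | F |    F    |    T    |          T          |    F    |       F        |          T           | T
T | T | F | T |    T    |    F    |          T          |    F    |       F        |          F           | F
T | T | F | F |    T    |    T    |          F          |    F    |       F        |          F           | T
T | F | T | T |    T    |    F    |          T          |    F    |       T        |          F           | T
T | F | T | F |    T    |    T    |          F          |    F    |       T        |          F           | T
T | F | F | T |    F    |    F    |          F          |    F    |       T        |          T           | T
T | F | F | F |    F    |    T    |          T          |    F    |       T        |          T           | T
F | T | T | T |    F    |    T    |          T          |    F    |       F        |          T           | T
F | T | T | F |    F    |    F    |          F          |    F    |       F        |          T           | T
F | T | F | T |    T    |    T    |          F          |    F    |       F        |          F           | T
F | T | F | F |    T    |    F    |          T          |    F    |       F        |          F           | F
F | F | T | T |    T    |    T    |          F          |    F    |       T        |          F           | T
F | F | T | F |    T    |    F    |          T          |    F    |       T        |          F           | T
F | F | F | T |    F    |    T    |          T          |    F    |       T        |          T           | T
F | F | F | F |    F    |    F    |          F          |    F    |       T        |          T           | T
The formula is true on 14 of the 16 rows.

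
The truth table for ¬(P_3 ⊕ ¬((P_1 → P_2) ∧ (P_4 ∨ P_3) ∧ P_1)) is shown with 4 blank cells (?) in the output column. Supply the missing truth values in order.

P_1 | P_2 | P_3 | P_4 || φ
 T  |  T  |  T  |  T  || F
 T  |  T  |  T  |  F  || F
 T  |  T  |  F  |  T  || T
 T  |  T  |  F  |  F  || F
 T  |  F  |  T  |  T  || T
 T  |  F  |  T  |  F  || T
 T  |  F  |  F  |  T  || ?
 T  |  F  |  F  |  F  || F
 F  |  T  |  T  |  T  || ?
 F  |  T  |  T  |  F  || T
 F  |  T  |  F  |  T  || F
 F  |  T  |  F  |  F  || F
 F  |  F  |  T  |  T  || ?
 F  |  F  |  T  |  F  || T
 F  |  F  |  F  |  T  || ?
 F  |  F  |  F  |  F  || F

Row P_1=T, P_2=F, P_3=F, P_4=T: ¬((P_1 → P_2) ∧ (P_4 ∨ P_3) ∧ P_1) = T, (P_3 ⊕ ¬((P_1 → P_2) ∧ (P_4 ∨ P_3) ∧ P_1)) = T, so the formula = F.
Row P_1=F, P_2=T, P_3=T, P_4=T: ¬((P_1 → P_2) ∧ (P_4 ∨ P_3) ∧ P_1) = T, (P_3 ⊕ ¬((P_1 → P_2) ∧ (P_4 ∨ P_3) ∧ P_1)) = F, so the formula = T.
Row P_1=F, P_2=F, P_3=T, P_4=T: ¬((P_1 → P_2) ∧ (P_4 ∨ P_3) ∧ P_1) = T, (P_3 ⊕ ¬((P_1 → P_2) ∧ (P_4 ∨ P_3) ∧ P_1)) = F, so the formula = T.
Row P_1=F, P_2=F, P_3=F, P_4=T: ¬((P_1 → P_2) ∧ (P_4 ∨ P_3) ∧ P_1) = T, (P_3 ⊕ ¬((P_1 → P_2) ∧ (P_4 ∨ P_3) ∧ P_1)) = T, so the formula = F.

F, T, T, F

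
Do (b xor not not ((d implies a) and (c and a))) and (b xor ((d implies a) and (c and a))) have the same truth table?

equivalent

  a   |   b   |   c   |   d   ||   φ   |   ψ  
 True |  True |  True |  True || False | False
 True |  True |  True | False || False | False
 True |  True | False |  True ||  True |  True
 True |  True | False | False ||  True |  True
 True | False |  True |  True ||  True |  True
 True | False |  True | False ||  True |  True
 True | False | False |  True || False | False
 True | False | False | False || False | False
False |  True |  True |  True ||  True |  True
False |  True |  True | False ||  True |  True
False |  True | False |  True ||  True |  True
False |  True | False | False ||  True |  True
False | False |  True |  True || False | False
False | False |  True | False || False | False
False | False | False |  True || False | False
False | False | False | False || False | False
The columns for φ and ψ agree on every row, so they are logically equivalent.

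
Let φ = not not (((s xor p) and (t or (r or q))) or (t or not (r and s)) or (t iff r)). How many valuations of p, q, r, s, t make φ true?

p | q | r | s | t | φ
- | - | - | - | - | -
F | F | F | F | F | T
F | F | F | F | T | T
F | F | F | T | F | T
F | F | F | T | T | T
F | F | T | F | F | T
F | F | T | F | T | T
F | F | T | T | F | T
F | F | T | T | T | T
F | T | F | F | F | T
F | T | F | F | T | T
F | T | F | T | F | T
F | T | F | T | T | T
F | T | T | F | F | T
F | T | T | F | T | T
F | T | T | T | F | T
F | T | T | T | T | T
T | F | F | F | F | T
T | F | F | F | T | T
T | F | F | T | F | T
T | F | F | T | T | T
T | F | T | F | F | T
T | F | T | F | T | T
T | F | T | T | F | F
T | F | T | T | T | T
T | T | F | F | F | T
T | T | F | F | T | T
T | T | F | T | F | T
T | T | F | T | T | T
T | T | T | F | F | T
T | T | T | F | T | T
T | T | T | T | F | F
T | T | T | T | T | T
The formula is true on 30 of the 32 rows.

30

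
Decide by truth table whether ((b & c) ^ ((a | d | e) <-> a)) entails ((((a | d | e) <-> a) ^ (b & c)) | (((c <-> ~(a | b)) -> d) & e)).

yes

a | b | c | d | e | φ | ψ
- | - | - | - | - | - | -
T | T | T | T | T | F | T
T | T | T | T | F | F | F
T | T | T | F | T | F | T
T | T | T | F | F | F | F
T | T | F | T | T | T | T
T | T | F | T | F | T | T
T | T | F | F | T | T | T
T | T | F | F | F | T | T
T | F | T | T | T | T | T
T | F | T | T | F | T | T
T | F | T | F | T | T | T
T | F | T | F | F | T | T
T | F | F | T | T | T | T
T | F | F | T | F | T | T
T | F | F | F | T | T | T
T | F | F | F | F | T | T
F | T | T | T | T | T | T
F | T | T | T | F | T | T
F | T | T | F | T | T | T
F | T | T | F | F | F | F
F | T | F | T | T | F | T
F | T | F | T | F | F | F
F | T | F | F | T | F | F
F | T | F | F | F | T | T
F | F | T | T | T | F | T
F | F | T | T | F | F | F
F | F | T | F | T | F | F
F | F | T | F | F | T | T
F | F | F | T | T | F | T
F | F | F | T | F | F | F
F | F | F | F | T | F | T
F | F | F | F | F | T | T
In every row where φ is true, ψ is also true, so φ ⊨ ψ.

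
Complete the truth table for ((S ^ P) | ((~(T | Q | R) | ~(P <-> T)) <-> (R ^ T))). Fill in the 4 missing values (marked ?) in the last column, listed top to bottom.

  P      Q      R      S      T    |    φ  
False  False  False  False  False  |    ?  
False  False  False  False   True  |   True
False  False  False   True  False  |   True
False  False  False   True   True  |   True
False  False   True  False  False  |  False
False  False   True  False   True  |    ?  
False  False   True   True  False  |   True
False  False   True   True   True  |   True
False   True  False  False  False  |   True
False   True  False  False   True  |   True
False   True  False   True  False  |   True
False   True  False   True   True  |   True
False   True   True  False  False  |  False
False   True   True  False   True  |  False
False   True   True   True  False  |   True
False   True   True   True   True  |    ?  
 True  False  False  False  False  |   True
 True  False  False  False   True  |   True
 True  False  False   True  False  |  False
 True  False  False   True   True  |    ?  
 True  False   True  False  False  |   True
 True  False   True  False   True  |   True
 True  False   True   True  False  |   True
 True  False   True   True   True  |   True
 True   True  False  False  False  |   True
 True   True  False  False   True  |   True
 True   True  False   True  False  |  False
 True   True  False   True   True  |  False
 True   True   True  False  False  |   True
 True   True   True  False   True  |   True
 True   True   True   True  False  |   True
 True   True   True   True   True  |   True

Row P=False, Q=False, R=False, S=False, T=False: (S ^ P) = False, ((~(T | Q | R) | ~(P <-> T)) <-> (R ^ T)) = False, so the formula = False.
Row P=False, Q=False, R=True, S=False, T=True: (S ^ P) = False, ((~(T | Q | R) | ~(P <-> T)) <-> (R ^ T)) = False, so the formula = False.
Row P=False, Q=True, R=True, S=True, T=True: (S ^ P) = True, ((~(T | Q | R) | ~(P <-> T)) <-> (R ^ T)) = False, so the formula = True.
Row P=True, Q=False, R=False, S=True, T=True: (S ^ P) = False, ((~(T | Q | R) | ~(P <-> T)) <-> (R ^ T)) = False, so the formula = False.

False, False, True, False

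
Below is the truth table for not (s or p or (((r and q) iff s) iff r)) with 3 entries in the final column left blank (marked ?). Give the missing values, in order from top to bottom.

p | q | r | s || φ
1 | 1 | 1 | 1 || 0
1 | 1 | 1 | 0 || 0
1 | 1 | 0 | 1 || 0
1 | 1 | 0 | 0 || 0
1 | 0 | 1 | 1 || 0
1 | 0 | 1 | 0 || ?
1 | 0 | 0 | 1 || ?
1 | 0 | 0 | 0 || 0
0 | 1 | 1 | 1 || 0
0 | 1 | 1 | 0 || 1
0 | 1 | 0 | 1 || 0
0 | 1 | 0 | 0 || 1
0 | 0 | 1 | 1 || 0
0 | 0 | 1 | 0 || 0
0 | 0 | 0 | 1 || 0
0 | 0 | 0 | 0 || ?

Row p=1, q=0, r=1, s=0: (((r and q) iff s) iff r) = 1, (s or p or (((r and q) iff s) iff r)) = 1, so the formula = 0.
Row p=1, q=0, r=0, s=1: (((r and q) iff s) iff r) = 1, (s or p or (((r and q) iff s) iff r)) = 1, so the formula = 0.
Row p=0, q=0, r=0, s=0: (((r and q) iff s) iff r) = 0, (s or p or (((r and q) iff s) iff r)) = 0, so the formula = 1.

0, 0, 1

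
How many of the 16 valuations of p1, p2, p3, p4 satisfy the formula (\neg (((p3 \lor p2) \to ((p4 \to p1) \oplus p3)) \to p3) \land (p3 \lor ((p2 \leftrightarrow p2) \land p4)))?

  p1     p2     p3     p4   |  (p3 \lor p2)  (p4 \to p1)  ((p4 \to p1) \oplus p3)  (p2 \leftrightarrow p2)    φ  
False  False  False  False  |     False          True               True                     True           False
False  False  False   True  |     False         False              False                     True            True
False  False   True  False  |      True          True              False                     True           False
False  False   True   True  |      True         False               True                     True           False
False   True  False  False  |      True          True               True                     True           False
False   True  False   True  |      True         False              False                     True           False
False   True   True  False  |      True          True              False                     True           False
False   True   True   True  |      True         False               True                     True           False
 True  False  False  False  |     False          True               True                     True           False
 True  False  False   True  |     False          True               True                     True            True
 True  False   True  False  |      True          True              False                     True           False
 True  False   True   True  |      True          True              False                     True           False
 True   True  False  False  |      True          True               True                     True           False
 True   True  False   True  |      True          True               True                     True            True
 True   True   True  False  |      True          True              False                     True           False
 True   True   True   True  |      True          True              False                     True           False
The formula is true on 3 of the 16 rows.

3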